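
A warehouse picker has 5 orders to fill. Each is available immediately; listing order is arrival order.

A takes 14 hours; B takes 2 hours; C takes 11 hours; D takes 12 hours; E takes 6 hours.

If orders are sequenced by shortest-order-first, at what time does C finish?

SPT (increasing processing time): B E C D A.
B: 0→2
E: 2→8
C: 8→19

19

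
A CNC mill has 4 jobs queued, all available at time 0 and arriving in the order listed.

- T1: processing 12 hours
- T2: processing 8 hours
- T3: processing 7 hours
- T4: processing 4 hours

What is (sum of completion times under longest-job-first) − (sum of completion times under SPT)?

25

LPT (decreasing processing time): T1 T2 T3 T4.
T1: 0→12
T2: 12→20
T3: 20→27
T4: 27→31
Sum = 12+20+27+31 = 90.
SPT (increasing processing time): T4 T3 T2 T1.
T4: 0→4
T3: 4→11
T2: 11→19
T1: 19→31
Sum = 4+11+19+31 = 65.
Difference = 90 − 65 = 25.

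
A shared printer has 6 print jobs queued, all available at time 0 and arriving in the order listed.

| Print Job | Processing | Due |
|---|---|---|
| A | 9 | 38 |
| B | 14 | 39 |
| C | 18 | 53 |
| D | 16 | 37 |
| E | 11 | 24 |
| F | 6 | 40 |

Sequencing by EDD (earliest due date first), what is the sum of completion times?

EDD (increasing due date): E D A B F C.
E: 0→11
D: 11→27
A: 27→36
B: 36→50
F: 50→56
C: 56→74
Sum = 11+27+36+50+56+74 = 254.

254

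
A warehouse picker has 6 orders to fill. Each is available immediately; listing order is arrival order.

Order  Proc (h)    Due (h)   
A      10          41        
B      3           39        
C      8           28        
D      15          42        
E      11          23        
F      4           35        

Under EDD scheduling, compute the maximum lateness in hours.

EDD (increasing due date): E C F B A D.
E: 0→11, due 23, lateness -12
C: 11→19, due 28, lateness -9
F: 19→23, due 35, lateness -12
B: 23→26, due 39, lateness -13
A: 26→36, due 41, lateness -5
D: 36→51, due 42, lateness 9
Maximum = 9.

9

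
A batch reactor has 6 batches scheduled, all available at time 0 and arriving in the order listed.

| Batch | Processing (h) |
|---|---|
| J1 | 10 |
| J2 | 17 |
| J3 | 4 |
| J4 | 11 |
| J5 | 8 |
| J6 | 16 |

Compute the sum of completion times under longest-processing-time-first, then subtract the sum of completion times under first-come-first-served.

50

LPT (decreasing processing time): J2 J6 J4 J1 J5 J3.
J2: 0→17
J6: 17→33
J4: 33→44
J1: 44→54
J5: 54→62
J3: 62→66
Sum = 17+33+44+54+62+66 = 276.
FIFO (arrival order): J1 J2 J3 J4 J5 J6.
J1: 0→10
J2: 10→27
J3: 27→31
J4: 31→42
J5: 42→50
J6: 50→66
Sum = 10+27+31+42+50+66 = 226.
Difference = 276 − 226 = 50.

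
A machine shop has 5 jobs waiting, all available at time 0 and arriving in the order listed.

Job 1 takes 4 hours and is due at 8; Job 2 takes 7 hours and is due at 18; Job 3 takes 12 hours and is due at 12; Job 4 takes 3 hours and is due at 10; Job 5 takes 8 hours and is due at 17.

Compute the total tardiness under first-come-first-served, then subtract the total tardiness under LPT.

-15

FIFO (arrival order): Job 1 Job 2 Job 3 Job 4 Job 5.
Job 1: 0→4, due 8, tardiness 0
Job 2: 4→11, due 18, tardiness 0
Job 3: 11→23, due 12, tardiness 11
Job 4: 23→26, due 10, tardiness 16
Job 5: 26→34, due 17, tardiness 17
Sum = 0+0+11+16+17 = 44.
LPT (decreasing processing time): Job 3 Job 5 Job 2 Job 1 Job 4.
Job 3: 0→12, due 12, tardiness 0
Job 5: 12→20, due 17, tardiness 3
Job 2: 20→27, due 18, tardiness 9
Job 1: 27→31, due 8, tardiness 23
Job 4: 31→34, due 10, tardiness 24
Sum = 0+3+9+23+24 = 59.
Difference = 44 − 59 = -15.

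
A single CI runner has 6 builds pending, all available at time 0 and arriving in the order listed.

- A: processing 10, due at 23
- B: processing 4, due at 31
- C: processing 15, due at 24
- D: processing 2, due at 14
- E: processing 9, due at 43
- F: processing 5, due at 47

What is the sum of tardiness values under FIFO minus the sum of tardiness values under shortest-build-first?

FIFO (arrival order): A B C D E F.
A: 0→10, due 23, tardiness 0
B: 10→14, due 31, tardiness 0
C: 14→29, due 24, tardiness 5
D: 29→31, due 14, tardiness 17
E: 31→40, due 43, tardiness 0
F: 40→45, due 47, tardiness 0
Sum = 0+0+5+17+0+0 = 22.
SPT (increasing processing time): D B F E A C.
D: 0→2, due 14, tardiness 0
B: 2→6, due 31, tardiness 0
F: 6→11, due 47, tardiness 0
E: 11→20, due 43, tardiness 0
A: 20→30, due 23, tardiness 7
C: 30→45, due 24, tardiness 21
Sum = 0+0+0+0+7+21 = 28.
Difference = 22 − 28 = -6.

-6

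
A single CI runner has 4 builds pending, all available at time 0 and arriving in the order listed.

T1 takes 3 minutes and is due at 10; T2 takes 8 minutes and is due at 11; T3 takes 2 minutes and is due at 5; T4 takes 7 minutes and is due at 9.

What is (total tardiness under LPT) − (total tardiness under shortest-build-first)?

LPT (decreasing processing time): T2 T4 T1 T3.
T2: 0→8, due 11, tardiness 0
T4: 8→15, due 9, tardiness 6
T1: 15→18, due 10, tardiness 8
T3: 18→20, due 5, tardiness 15
Sum = 0+6+8+15 = 29.
SPT (increasing processing time): T3 T1 T4 T2.
T3: 0→2, due 5, tardiness 0
T1: 2→5, due 10, tardiness 0
T4: 5→12, due 9, tardiness 3
T2: 12→20, due 11, tardiness 9
Sum = 0+0+3+9 = 12.
Difference = 29 − 12 = 17.

17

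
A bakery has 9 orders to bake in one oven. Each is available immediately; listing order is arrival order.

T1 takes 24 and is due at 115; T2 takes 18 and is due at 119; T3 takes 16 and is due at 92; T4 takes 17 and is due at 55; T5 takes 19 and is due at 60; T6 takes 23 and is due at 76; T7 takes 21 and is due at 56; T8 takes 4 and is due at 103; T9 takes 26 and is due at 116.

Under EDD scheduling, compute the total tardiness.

EDD (increasing due date): T4 T7 T5 T6 T3 T8 T1 T9 T2.
T4: 0→17, due 55, tardiness 0
T7: 17→38, due 56, tardiness 0
T5: 38→57, due 60, tardiness 0
T6: 57→80, due 76, tardiness 4
T3: 80→96, due 92, tardiness 4
T8: 96→100, due 103, tardiness 0
T1: 100→124, due 115, tardiness 9
T9: 124→150, due 116, tardiness 34
T2: 150→168, due 119, tardiness 49
Sum = 0+0+0+4+4+0+9+34+49 = 100.

100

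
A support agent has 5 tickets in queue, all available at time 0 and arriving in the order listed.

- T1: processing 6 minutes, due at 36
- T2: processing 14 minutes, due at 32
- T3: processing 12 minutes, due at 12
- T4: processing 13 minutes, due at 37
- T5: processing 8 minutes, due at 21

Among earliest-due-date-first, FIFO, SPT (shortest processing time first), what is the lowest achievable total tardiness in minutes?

EDD (increasing due date): T3 T5 T2 T1 T4.
T3: 0→12, due 12, tardiness 0
T5: 12→20, due 21, tardiness 0
T2: 20→34, due 32, tardiness 2
T1: 34→40, due 36, tardiness 4
T4: 40→53, due 37, tardiness 16
Sum = 0+0+2+4+16 = 22.
FIFO (arrival order): T1 T2 T3 T4 T5.
T1: 0→6, due 36, tardiness 0
T2: 6→20, due 32, tardiness 0
T3: 20→32, due 12, tardiness 20
T4: 32→45, due 37, tardiness 8
T5: 45→53, due 21, tardiness 32
Sum = 0+0+20+8+32 = 60.
SPT (increasing processing time): T1 T5 T3 T4 T2.
T1: 0→6, due 36, tardiness 0
T5: 6→14, due 21, tardiness 0
T3: 14→26, due 12, tardiness 14
T4: 26→39, due 37, tardiness 2
T2: 39→53, due 32, tardiness 21
Sum = 0+0+14+2+21 = 37.
EDD 22, FIFO 60, SPT 37 → minimum 22.

22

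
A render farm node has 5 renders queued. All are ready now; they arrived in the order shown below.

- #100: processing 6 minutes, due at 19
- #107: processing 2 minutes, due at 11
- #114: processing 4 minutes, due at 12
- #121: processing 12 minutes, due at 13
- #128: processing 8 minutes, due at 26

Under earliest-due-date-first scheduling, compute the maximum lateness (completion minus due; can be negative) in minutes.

EDD (increasing due date): #107 #114 #121 #100 #128.
#107: 0→2, due 11, lateness -9
#114: 2→6, due 12, lateness -6
#121: 6→18, due 13, lateness 5
#100: 18→24, due 19, lateness 5
#128: 24→32, due 26, lateness 6
Maximum = 6.

6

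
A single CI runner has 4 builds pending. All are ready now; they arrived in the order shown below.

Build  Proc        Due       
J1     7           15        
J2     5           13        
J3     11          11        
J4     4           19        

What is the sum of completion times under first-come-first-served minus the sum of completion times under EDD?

FIFO (arrival order): J1 J2 J3 J4.
J1: 0→7
J2: 7→12
J3: 12→23
J4: 23→27
Sum = 7+12+23+27 = 69.
EDD (increasing due date): J3 J2 J1 J4.
J3: 0→11
J2: 11→16
J1: 16→23
J4: 23→27
Sum = 11+16+23+27 = 77.
Difference = 69 − 77 = -8.

-8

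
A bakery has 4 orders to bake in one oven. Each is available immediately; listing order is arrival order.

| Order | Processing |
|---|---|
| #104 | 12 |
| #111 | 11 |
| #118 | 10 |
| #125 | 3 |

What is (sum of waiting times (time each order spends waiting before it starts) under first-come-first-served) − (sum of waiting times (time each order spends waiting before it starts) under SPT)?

FIFO (arrival order): #104 #111 #118 #125.
#104: waits 0, runs 0→12
#111: waits 12, runs 12→23
#118: waits 23, runs 23→33
#125: waits 33, runs 33→36
Sum = 0+12+23+33 = 68.
SPT (increasing processing time): #125 #118 #111 #104.
#125: waits 0, runs 0→3
#118: waits 3, runs 3→13
#111: waits 13, runs 13→24
#104: waits 24, runs 24→36
Sum = 0+3+13+24 = 40.
Difference = 68 − 40 = 28.

28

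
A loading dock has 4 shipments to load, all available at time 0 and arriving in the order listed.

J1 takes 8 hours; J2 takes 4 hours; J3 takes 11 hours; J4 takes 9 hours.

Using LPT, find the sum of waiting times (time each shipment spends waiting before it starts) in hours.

59

LPT (decreasing processing time): J3 J4 J1 J2.
J3: waits 0, runs 0→11
J4: waits 11, runs 11→20
J1: waits 20, runs 20→28
J2: waits 28, runs 28→32
Sum = 0+11+20+28 = 59.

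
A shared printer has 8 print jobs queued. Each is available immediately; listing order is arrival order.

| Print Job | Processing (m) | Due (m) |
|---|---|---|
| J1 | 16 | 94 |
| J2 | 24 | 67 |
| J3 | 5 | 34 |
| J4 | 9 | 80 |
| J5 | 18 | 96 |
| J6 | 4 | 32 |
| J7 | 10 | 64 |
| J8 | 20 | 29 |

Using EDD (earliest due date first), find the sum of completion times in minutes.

EDD (increasing due date): J8 J6 J3 J7 J2 J4 J1 J5.
J8: 0→20
J6: 20→24
J3: 24→29
J7: 29→39
J2: 39→63
J4: 63→72
J1: 72→88
J5: 88→106
Sum = 20+24+29+39+63+72+88+106 = 441.

441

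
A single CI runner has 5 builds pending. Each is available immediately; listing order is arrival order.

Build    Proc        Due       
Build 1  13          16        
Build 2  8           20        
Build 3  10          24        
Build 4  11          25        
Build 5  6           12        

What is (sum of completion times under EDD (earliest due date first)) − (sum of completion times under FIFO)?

-18

EDD (increasing due date): Build 5 Build 1 Build 2 Build 3 Build 4.
Build 5: 0→6
Build 1: 6→19
Build 2: 19→27
Build 3: 27→37
Build 4: 37→48
Sum = 6+19+27+37+48 = 137.
FIFO (arrival order): Build 1 Build 2 Build 3 Build 4 Build 5.
Build 1: 0→13
Build 2: 13→21
Build 3: 21→31
Build 4: 31→42
Build 5: 42→48
Sum = 13+21+31+42+48 = 155.
Difference = 137 − 155 = -18.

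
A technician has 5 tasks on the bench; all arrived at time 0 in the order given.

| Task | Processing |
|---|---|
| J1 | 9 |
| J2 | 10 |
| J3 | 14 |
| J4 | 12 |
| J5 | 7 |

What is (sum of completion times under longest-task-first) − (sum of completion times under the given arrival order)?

LPT (decreasing processing time): J3 J4 J2 J1 J5.
J3: 0→14
J4: 14→26
J2: 26→36
J1: 36→45
J5: 45→52
Sum = 14+26+36+45+52 = 173.
FIFO (arrival order): J1 J2 J3 J4 J5.
J1: 0→9
J2: 9→19
J3: 19→33
J4: 33→45
J5: 45→52
Sum = 9+19+33+45+52 = 158.
Difference = 173 − 158 = 15.

15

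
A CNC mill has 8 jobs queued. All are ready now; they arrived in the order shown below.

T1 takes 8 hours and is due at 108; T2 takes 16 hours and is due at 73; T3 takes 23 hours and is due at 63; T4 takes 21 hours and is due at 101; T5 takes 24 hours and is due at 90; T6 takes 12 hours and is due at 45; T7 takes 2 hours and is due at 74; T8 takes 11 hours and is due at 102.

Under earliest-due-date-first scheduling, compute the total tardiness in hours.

EDD (increasing due date): T6 T3 T2 T7 T5 T4 T8 T1.
T6: 0→12, due 45, tardiness 0
T3: 12→35, due 63, tardiness 0
T2: 35→51, due 73, tardiness 0
T7: 51→53, due 74, tardiness 0
T5: 53→77, due 90, tardiness 0
T4: 77→98, due 101, tardiness 0
T8: 98→109, due 102, tardiness 7
T1: 109→117, due 108, tardiness 9
Sum = 0+0+0+0+0+0+7+9 = 16.

16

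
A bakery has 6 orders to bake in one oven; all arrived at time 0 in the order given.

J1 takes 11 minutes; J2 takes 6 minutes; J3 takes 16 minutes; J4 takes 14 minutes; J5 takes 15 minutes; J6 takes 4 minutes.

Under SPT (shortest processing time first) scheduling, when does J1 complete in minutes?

21

SPT (increasing processing time): J6 J2 J1 J4 J5 J3.
J6: 0→4
J2: 4→10
J1: 10→21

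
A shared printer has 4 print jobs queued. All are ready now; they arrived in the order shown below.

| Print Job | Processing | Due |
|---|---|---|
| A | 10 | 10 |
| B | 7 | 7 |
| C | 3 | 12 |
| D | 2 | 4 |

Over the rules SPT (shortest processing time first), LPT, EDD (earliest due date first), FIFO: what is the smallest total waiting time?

SPT (increasing processing time): D C B A.
D: waits 0, runs 0→2
C: waits 2, runs 2→5
B: waits 5, runs 5→12
A: waits 12, runs 12→22
Sum = 0+2+5+12 = 19.
LPT (decreasing processing time): A B C D.
A: waits 0, runs 0→10
B: waits 10, runs 10→17
C: waits 17, runs 17→20
D: waits 20, runs 20→22
Sum = 0+10+17+20 = 47.
EDD (increasing due date): D B A C.
D: waits 0, runs 0→2
B: waits 2, runs 2→9
A: waits 9, runs 9→19
C: waits 19, runs 19→22
Sum = 0+2+9+19 = 30.
FIFO (arrival order): A B C D.
A: waits 0, runs 0→10
B: waits 10, runs 10→17
C: waits 17, runs 17→20
D: waits 20, runs 20→22
Sum = 0+10+17+20 = 47.
SPT 19, LPT 47, EDD 30, FIFO 47 → minimum 19.

19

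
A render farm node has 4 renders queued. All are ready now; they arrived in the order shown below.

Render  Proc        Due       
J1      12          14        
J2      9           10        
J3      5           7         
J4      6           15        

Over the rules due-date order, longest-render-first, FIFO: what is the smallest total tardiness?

EDD (increasing due date): J3 J2 J1 J4.
J3: 0→5, due 7, tardiness 0
J2: 5→14, due 10, tardiness 4
J1: 14→26, due 14, tardiness 12
J4: 26→32, due 15, tardiness 17
Sum = 0+4+12+17 = 33.
LPT (decreasing processing time): J1 J2 J4 J3.
J1: 0→12, due 14, tardiness 0
J2: 12→21, due 10, tardiness 11
J4: 21→27, due 15, tardiness 12
J3: 27→32, due 7, tardiness 25
Sum = 0+11+12+25 = 48.
FIFO (arrival order): J1 J2 J3 J4.
J1: 0→12, due 14, tardiness 0
J2: 12→21, due 10, tardiness 11
J3: 21→26, due 7, tardiness 19
J4: 26→32, due 15, tardiness 17
Sum = 0+11+19+17 = 47.
EDD 33, LPT 48, FIFO 47 → minimum 33.

33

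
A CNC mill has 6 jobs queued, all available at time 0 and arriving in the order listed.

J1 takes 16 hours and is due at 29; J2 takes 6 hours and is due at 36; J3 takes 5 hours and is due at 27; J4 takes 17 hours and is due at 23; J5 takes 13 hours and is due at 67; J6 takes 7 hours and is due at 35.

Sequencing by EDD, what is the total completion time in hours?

EDD (increasing due date): J4 J3 J1 J6 J2 J5.
J4: 0→17
J3: 17→22
J1: 22→38
J6: 38→45
J2: 45→51
J5: 51→64
Sum = 17+22+38+45+51+64 = 237.

237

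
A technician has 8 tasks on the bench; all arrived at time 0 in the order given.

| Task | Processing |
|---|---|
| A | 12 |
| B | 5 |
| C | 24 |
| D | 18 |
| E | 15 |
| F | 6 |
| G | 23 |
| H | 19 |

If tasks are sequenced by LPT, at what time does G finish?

LPT (decreasing processing time): C G H D E A F B.
C: 0→24
G: 24→47

47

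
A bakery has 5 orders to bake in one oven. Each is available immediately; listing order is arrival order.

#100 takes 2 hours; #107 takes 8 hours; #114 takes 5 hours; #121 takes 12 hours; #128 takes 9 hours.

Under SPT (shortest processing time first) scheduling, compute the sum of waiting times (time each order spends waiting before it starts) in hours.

SPT (increasing processing time): #100 #114 #107 #128 #121.
#100: waits 0, runs 0→2
#114: waits 2, runs 2→7
#107: waits 7, runs 7→15
#128: waits 15, runs 15→24
#121: waits 24, runs 24→36
Sum = 0+2+7+15+24 = 48.

48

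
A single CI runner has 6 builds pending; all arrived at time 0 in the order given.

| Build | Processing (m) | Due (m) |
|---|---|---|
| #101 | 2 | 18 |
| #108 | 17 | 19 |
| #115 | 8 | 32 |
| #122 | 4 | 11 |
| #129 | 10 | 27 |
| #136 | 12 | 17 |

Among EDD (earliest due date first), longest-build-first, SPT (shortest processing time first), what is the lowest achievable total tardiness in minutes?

53

EDD (increasing due date): #122 #136 #101 #108 #129 #115.
#122: 0→4, due 11, tardiness 0
#136: 4→16, due 17, tardiness 0
#101: 16→18, due 18, tardiness 0
#108: 18→35, due 19, tardiness 16
#129: 35→45, due 27, tardiness 18
#115: 45→53, due 32, tardiness 21
Sum = 0+0+0+16+18+21 = 55.
LPT (decreasing processing time): #108 #136 #129 #115 #122 #101.
#108: 0→17, due 19, tardiness 0
#136: 17→29, due 17, tardiness 12
#129: 29→39, due 27, tardiness 12
#115: 39→47, due 32, tardiness 15
#122: 47→51, due 11, tardiness 40
#101: 51→53, due 18, tardiness 35
Sum = 0+12+12+15+40+35 = 114.
SPT (increasing processing time): #101 #122 #115 #129 #136 #108.
#101: 0→2, due 18, tardiness 0
#122: 2→6, due 11, tardiness 0
#115: 6→14, due 32, tardiness 0
#129: 14→24, due 27, tardiness 0
#136: 24→36, due 17, tardiness 19
#108: 36→53, due 19, tardiness 34
Sum = 0+0+0+0+19+34 = 53.
EDD 55, LPT 114, SPT 53 → minimum 53.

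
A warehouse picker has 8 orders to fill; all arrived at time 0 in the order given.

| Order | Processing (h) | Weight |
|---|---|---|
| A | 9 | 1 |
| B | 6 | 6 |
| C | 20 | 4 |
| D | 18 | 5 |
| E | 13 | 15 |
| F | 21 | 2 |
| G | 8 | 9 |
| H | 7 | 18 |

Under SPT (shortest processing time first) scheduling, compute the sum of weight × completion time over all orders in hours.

1967

SPT (increasing processing time): B H G A E D C F.
B: finishes 6, weight 6, w·C = 36
H: finishes 13, weight 18, w·C = 234
G: finishes 21, weight 9, w·C = 189
A: finishes 30, weight 1, w·C = 30
E: finishes 43, weight 15, w·C = 645
D: finishes 61, weight 5, w·C = 305
C: finishes 81, weight 4, w·C = 324
F: finishes 102, weight 2, w·C = 204
Sum = 36+234+189+30+645+305+324+204 = 1967.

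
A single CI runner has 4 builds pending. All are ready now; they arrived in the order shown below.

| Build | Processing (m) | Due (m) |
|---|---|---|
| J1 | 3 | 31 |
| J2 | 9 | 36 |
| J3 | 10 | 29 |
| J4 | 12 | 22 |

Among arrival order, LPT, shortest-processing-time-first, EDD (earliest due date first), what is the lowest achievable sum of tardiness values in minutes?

FIFO (arrival order): J1 J2 J3 J4.
J1: 0→3, due 31, tardiness 0
J2: 3→12, due 36, tardiness 0
J3: 12→22, due 29, tardiness 0
J4: 22→34, due 22, tardiness 12
Sum = 0+0+0+12 = 12.
LPT (decreasing processing time): J4 J3 J2 J1.
J4: 0→12, due 22, tardiness 0
J3: 12→22, due 29, tardiness 0
J2: 22→31, due 36, tardiness 0
J1: 31→34, due 31, tardiness 3
Sum = 0+0+0+3 = 3.
SPT (increasing processing time): J1 J2 J3 J4.
J1: 0→3, due 31, tardiness 0
J2: 3→12, due 36, tardiness 0
J3: 12→22, due 29, tardiness 0
J4: 22→34, due 22, tardiness 12
Sum = 0+0+0+12 = 12.
EDD (increasing due date): J4 J3 J1 J2.
J4: 0→12, due 22, tardiness 0
J3: 12→22, due 29, tardiness 0
J1: 22→25, due 31, tardiness 0
J2: 25→34, due 36, tardiness 0
Sum = 0+0+0+0 = 0.
FIFO 12, LPT 3, SPT 12, EDD 0 → minimum 0.

0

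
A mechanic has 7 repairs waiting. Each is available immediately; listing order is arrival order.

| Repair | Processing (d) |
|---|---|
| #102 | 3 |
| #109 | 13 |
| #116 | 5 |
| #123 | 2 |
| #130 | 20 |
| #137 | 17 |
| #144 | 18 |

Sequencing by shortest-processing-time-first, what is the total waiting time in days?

SPT (increasing processing time): #123 #102 #116 #109 #137 #144 #130.
#123: waits 0, runs 0→2
#102: waits 2, runs 2→5
#116: waits 5, runs 5→10
#109: waits 10, runs 10→23
#137: waits 23, runs 23→40
#144: waits 40, runs 40→58
#130: waits 58, runs 58→78
Sum = 0+2+5+10+23+40+58 = 138.

138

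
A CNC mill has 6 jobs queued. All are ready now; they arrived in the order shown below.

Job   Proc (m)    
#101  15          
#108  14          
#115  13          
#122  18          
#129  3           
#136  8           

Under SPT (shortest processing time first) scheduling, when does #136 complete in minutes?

SPT (increasing processing time): #129 #136 #115 #108 #101 #122.
#129: 0→3
#136: 3→11

11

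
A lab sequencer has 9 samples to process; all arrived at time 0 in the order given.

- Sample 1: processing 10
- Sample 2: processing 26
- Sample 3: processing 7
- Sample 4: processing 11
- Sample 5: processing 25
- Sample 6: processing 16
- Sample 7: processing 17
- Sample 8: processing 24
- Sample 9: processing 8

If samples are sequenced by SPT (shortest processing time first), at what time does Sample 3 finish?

SPT (increasing processing time): Sample 3 Sample 9 Sample 1 Sample 4 Sample 6 Sample 7 Sample 8 Sample 5 Sample 2.
Sample 3: 0→7

7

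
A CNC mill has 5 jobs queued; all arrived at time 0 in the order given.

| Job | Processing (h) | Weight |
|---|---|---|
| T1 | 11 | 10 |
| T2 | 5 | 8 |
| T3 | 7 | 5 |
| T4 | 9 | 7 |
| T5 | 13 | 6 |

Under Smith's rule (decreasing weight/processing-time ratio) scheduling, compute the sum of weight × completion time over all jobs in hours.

805

WSPT (decreasing weight/processing-time ratio): T2 T1 T4 T3 T5.
T2: finishes 5, weight 8, w·C = 40
T1: finishes 16, weight 10, w·C = 160
T4: finishes 25, weight 7, w·C = 175
T3: finishes 32, weight 5, w·C = 160
T5: finishes 45, weight 6, w·C = 270
Sum = 40+160+175+160+270 = 805.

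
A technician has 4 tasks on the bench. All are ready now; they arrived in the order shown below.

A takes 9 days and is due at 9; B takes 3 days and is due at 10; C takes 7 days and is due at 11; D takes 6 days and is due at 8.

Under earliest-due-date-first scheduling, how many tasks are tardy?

EDD (increasing due date): D A B C.
D: 0→6, due 8, tardiness 0
A: 6→15, due 9, tardiness 6
B: 15→18, due 10, tardiness 8
C: 18→25, due 11, tardiness 14
Late tasks: 3.

3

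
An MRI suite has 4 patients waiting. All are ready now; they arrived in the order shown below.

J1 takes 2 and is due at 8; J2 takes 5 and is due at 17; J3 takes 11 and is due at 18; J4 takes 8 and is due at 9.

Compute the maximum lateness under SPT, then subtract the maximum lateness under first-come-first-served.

SPT (increasing processing time): J1 J2 J4 J3.
J1: 0→2, due 8, lateness -6
J2: 2→7, due 17, lateness -10
J4: 7→15, due 9, lateness 6
J3: 15→26, due 18, lateness 8
Maximum = 8.
FIFO (arrival order): J1 J2 J3 J4.
J1: 0→2, due 8, lateness -6
J2: 2→7, due 17, lateness -10
J3: 7→18, due 18, lateness 0
J4: 18→26, due 9, lateness 17
Maximum = 17.
Difference = 8 − 17 = -9.

-9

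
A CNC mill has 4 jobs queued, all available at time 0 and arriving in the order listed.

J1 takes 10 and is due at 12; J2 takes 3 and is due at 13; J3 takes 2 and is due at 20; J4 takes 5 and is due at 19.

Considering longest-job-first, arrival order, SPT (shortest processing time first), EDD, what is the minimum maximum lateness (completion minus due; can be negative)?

0

LPT (decreasing processing time): J1 J4 J2 J3.
J1: 0→10, due 12, lateness -2
J4: 10→15, due 19, lateness -4
J2: 15→18, due 13, lateness 5
J3: 18→20, due 20, lateness 0
Maximum = 5.
FIFO (arrival order): J1 J2 J3 J4.
J1: 0→10, due 12, lateness -2
J2: 10→13, due 13, lateness 0
J3: 13→15, due 20, lateness -5
J4: 15→20, due 19, lateness 1
Maximum = 1.
SPT (increasing processing time): J3 J2 J4 J1.
J3: 0→2, due 20, lateness -18
J2: 2→5, due 13, lateness -8
J4: 5→10, due 19, lateness -9
J1: 10→20, due 12, lateness 8
Maximum = 8.
EDD (increasing due date): J1 J2 J4 J3.
J1: 0→10, due 12, lateness -2
J2: 10→13, due 13, lateness 0
J4: 13→18, due 19, lateness -1
J3: 18→20, due 20, lateness 0
Maximum = 0.
LPT 5, FIFO 1, SPT 8, EDD 0 → minimum 0.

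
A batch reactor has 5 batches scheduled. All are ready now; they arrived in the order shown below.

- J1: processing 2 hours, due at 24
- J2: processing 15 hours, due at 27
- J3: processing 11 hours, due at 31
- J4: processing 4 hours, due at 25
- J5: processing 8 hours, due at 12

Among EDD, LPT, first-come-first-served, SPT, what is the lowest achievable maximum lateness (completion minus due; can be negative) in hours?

EDD (increasing due date): J5 J1 J4 J2 J3.
J5: 0→8, due 12, lateness -4
J1: 8→10, due 24, lateness -14
J4: 10→14, due 25, lateness -11
J2: 14→29, due 27, lateness 2
J3: 29→40, due 31, lateness 9
Maximum = 9.
LPT (decreasing processing time): J2 J3 J5 J4 J1.
J2: 0→15, due 27, lateness -12
J3: 15→26, due 31, lateness -5
J5: 26→34, due 12, lateness 22
J4: 34→38, due 25, lateness 13
J1: 38→40, due 24, lateness 16
Maximum = 22.
FIFO (arrival order): J1 J2 J3 J4 J5.
J1: 0→2, due 24, lateness -22
J2: 2→17, due 27, lateness -10
J3: 17→28, due 31, lateness -3
J4: 28→32, due 25, lateness 7
J5: 32→40, due 12, lateness 28
Maximum = 28.
SPT (increasing processing time): J1 J4 J5 J3 J2.
J1: 0→2, due 24, lateness -22
J4: 2→6, due 25, lateness -19
J5: 6→14, due 12, lateness 2
J3: 14→25, due 31, lateness -6
J2: 25→40, due 27, lateness 13
Maximum = 13.
EDD 9, LPT 22, FIFO 28, SPT 13 → minimum 9.

9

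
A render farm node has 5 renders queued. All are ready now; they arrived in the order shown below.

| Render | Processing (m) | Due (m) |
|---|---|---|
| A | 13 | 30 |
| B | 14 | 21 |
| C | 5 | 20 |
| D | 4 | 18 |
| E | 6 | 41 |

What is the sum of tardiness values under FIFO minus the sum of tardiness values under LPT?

-5

FIFO (arrival order): A B C D E.
A: 0→13, due 30, tardiness 0
B: 13→27, due 21, tardiness 6
C: 27→32, due 20, tardiness 12
D: 32→36, due 18, tardiness 18
E: 36→42, due 41, tardiness 1
Sum = 0+6+12+18+1 = 37.
LPT (decreasing processing time): B A E C D.
B: 0→14, due 21, tardiness 0
A: 14→27, due 30, tardiness 0
E: 27→33, due 41, tardiness 0
C: 33→38, due 20, tardiness 18
D: 38→42, due 18, tardiness 24
Sum = 0+0+0+18+24 = 42.
Difference = 37 − 42 = -5.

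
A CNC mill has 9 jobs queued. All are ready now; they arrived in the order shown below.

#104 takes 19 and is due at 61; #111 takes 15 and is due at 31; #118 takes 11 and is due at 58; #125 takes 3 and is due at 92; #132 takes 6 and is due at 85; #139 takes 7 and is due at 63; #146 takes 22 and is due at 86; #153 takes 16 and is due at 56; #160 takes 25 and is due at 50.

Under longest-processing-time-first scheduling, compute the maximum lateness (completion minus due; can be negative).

66

LPT (decreasing processing time): #160 #146 #104 #153 #111 #118 #139 #132 #125.
#160: 0→25, due 50, lateness -25
#146: 25→47, due 86, lateness -39
#104: 47→66, due 61, lateness 5
#153: 66→82, due 56, lateness 26
#111: 82→97, due 31, lateness 66
#118: 97→108, due 58, lateness 50
#139: 108→115, due 63, lateness 52
#132: 115→121, due 85, lateness 36
#125: 121→124, due 92, lateness 32
Maximum = 66.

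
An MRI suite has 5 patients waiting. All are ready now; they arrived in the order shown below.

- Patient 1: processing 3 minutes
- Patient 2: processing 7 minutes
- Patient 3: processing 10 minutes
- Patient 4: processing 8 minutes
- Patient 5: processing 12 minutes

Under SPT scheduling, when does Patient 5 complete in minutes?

SPT (increasing processing time): Patient 1 Patient 2 Patient 4 Patient 3 Patient 5.
Patient 1: 0→3
Patient 2: 3→10
Patient 4: 10→18
Patient 3: 18→28
Patient 5: 28→40

40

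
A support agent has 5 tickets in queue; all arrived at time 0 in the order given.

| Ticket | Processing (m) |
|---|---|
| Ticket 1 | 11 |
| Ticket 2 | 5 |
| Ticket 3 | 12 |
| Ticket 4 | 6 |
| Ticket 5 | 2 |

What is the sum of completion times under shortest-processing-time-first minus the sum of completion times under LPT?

SPT (increasing processing time): Ticket 5 Ticket 2 Ticket 4 Ticket 1 Ticket 3.
Ticket 5: 0→2
Ticket 2: 2→7
Ticket 4: 7→13
Ticket 1: 13→24
Ticket 3: 24→36
Sum = 2+7+13+24+36 = 82.
LPT (decreasing processing time): Ticket 3 Ticket 1 Ticket 4 Ticket 2 Ticket 5.
Ticket 3: 0→12
Ticket 1: 12→23
Ticket 4: 23→29
Ticket 2: 29→34
Ticket 5: 34→36
Sum = 12+23+29+34+36 = 134.
Difference = 82 − 134 = -52.

-52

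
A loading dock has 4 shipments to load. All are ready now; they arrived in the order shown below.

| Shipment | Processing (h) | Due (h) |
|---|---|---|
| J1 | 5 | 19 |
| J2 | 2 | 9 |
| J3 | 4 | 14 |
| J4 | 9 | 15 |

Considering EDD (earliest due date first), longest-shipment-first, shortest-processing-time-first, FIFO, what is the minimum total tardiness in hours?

EDD (increasing due date): J2 J3 J4 J1.
J2: 0→2, due 9, tardiness 0
J3: 2→6, due 14, tardiness 0
J4: 6→15, due 15, tardiness 0
J1: 15→20, due 19, tardiness 1
Sum = 0+0+0+1 = 1.
LPT (decreasing processing time): J4 J1 J3 J2.
J4: 0→9, due 15, tardiness 0
J1: 9→14, due 19, tardiness 0
J3: 14→18, due 14, tardiness 4
J2: 18→20, due 9, tardiness 11
Sum = 0+0+4+11 = 15.
SPT (increasing processing time): J2 J3 J1 J4.
J2: 0→2, due 9, tardiness 0
J3: 2→6, due 14, tardiness 0
J1: 6→11, due 19, tardiness 0
J4: 11→20, due 15, tardiness 5
Sum = 0+0+0+5 = 5.
FIFO (arrival order): J1 J2 J3 J4.
J1: 0→5, due 19, tardiness 0
J2: 5→7, due 9, tardiness 0
J3: 7→11, due 14, tardiness 0
J4: 11→20, due 15, tardiness 5
Sum = 0+0+0+5 = 5.
EDD 1, LPT 15, SPT 5, FIFO 5 → minimum 1.

1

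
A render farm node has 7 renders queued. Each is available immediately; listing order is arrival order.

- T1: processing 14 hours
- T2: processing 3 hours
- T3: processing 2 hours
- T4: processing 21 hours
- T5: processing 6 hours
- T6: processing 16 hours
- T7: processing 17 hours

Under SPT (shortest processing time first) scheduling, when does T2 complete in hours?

SPT (increasing processing time): T3 T2 T5 T1 T6 T7 T4.
T3: 0→2
T2: 2→5

5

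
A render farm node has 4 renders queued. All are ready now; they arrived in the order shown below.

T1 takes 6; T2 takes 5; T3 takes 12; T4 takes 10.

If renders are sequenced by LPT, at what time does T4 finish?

LPT (decreasing processing time): T3 T4 T1 T2.
T3: 0→12
T4: 12→22

22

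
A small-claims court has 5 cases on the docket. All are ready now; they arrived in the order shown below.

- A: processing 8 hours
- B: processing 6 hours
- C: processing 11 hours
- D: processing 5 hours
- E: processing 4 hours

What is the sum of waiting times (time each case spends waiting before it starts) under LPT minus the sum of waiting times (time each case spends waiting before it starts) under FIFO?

LPT (decreasing processing time): C A B D E.
C: waits 0, runs 0→11
A: waits 11, runs 11→19
B: waits 19, runs 19→25
D: waits 25, runs 25→30
E: waits 30, runs 30→34
Sum = 0+11+19+25+30 = 85.
FIFO (arrival order): A B C D E.
A: waits 0, runs 0→8
B: waits 8, runs 8→14
C: waits 14, runs 14→25
D: waits 25, runs 25→30
E: waits 30, runs 30→34
Sum = 0+8+14+25+30 = 77.
Difference = 85 − 77 = 8.

8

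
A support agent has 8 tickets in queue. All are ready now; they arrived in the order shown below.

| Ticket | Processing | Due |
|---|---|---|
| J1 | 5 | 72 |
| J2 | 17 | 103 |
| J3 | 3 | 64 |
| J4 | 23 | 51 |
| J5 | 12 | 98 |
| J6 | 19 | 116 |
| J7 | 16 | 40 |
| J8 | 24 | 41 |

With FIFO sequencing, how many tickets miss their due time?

FIFO (arrival order): J1 J2 J3 J4 J5 J6 J7 J8.
J1: 0→5, due 72, tardiness 0
J2: 5→22, due 103, tardiness 0
J3: 22→25, due 64, tardiness 0
J4: 25→48, due 51, tardiness 0
J5: 48→60, due 98, tardiness 0
J6: 60→79, due 116, tardiness 0
J7: 79→95, due 40, tardiness 55
J8: 95→119, due 41, tardiness 78
Late tickets: 2.

2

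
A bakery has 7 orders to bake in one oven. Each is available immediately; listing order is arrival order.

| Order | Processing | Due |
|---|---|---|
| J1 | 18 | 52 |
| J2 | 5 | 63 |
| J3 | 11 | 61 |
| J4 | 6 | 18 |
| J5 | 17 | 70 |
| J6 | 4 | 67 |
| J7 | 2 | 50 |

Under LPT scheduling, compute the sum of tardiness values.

47

LPT (decreasing processing time): J1 J5 J3 J4 J2 J6 J7.
J1: 0→18, due 52, tardiness 0
J5: 18→35, due 70, tardiness 0
J3: 35→46, due 61, tardiness 0
J4: 46→52, due 18, tardiness 34
J2: 52→57, due 63, tardiness 0
J6: 57→61, due 67, tardiness 0
J7: 61→63, due 50, tardiness 13
Sum = 0+0+0+34+0+0+13 = 47.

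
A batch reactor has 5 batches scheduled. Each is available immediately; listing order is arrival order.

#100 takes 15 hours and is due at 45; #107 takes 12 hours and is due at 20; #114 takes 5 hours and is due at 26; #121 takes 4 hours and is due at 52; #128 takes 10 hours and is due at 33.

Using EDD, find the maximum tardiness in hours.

EDD (increasing due date): #107 #114 #128 #100 #121.
#107: 0→12, due 20, tardiness 0
#114: 12→17, due 26, tardiness 0
#128: 17→27, due 33, tardiness 0
#100: 27→42, due 45, tardiness 0
#121: 42→46, due 52, tardiness 0
Maximum = 0.

0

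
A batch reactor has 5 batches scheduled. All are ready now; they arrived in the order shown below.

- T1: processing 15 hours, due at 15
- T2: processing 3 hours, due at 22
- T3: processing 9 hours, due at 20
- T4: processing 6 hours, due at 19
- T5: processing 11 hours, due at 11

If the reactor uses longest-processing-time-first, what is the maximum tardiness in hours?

LPT (decreasing processing time): T1 T5 T3 T4 T2.
T1: 0→15, due 15, tardiness 0
T5: 15→26, due 11, tardiness 15
T3: 26→35, due 20, tardiness 15
T4: 35→41, due 19, tardiness 22
T2: 41→44, due 22, tardiness 22
Maximum = 22.

22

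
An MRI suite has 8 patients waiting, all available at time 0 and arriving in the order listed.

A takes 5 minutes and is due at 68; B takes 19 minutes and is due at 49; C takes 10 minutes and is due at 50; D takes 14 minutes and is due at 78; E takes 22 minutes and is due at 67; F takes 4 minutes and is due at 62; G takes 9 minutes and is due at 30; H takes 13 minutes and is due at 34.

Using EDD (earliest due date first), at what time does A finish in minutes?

82

EDD (increasing due date): G H B C F E A D.
G: 0→9
H: 9→22
B: 22→41
C: 41→51
F: 51→55
E: 55→77
A: 77→82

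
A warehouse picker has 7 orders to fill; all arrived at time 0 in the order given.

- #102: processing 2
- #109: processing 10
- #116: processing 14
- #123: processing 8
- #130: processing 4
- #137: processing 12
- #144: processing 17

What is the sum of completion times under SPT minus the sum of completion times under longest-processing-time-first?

-138

SPT (increasing processing time): #102 #130 #123 #109 #137 #116 #144.
#102: 0→2
#130: 2→6
#123: 6→14
#109: 14→24
#137: 24→36
#116: 36→50
#144: 50→67
Sum = 2+6+14+24+36+50+67 = 199.
LPT (decreasing processing time): #144 #116 #137 #109 #123 #130 #102.
#144: 0→17
#116: 17→31
#137: 31→43
#109: 43→53
#123: 53→61
#130: 61→65
#102: 65→67
Sum = 17+31+43+53+61+65+67 = 337.
Difference = 199 − 337 = -138.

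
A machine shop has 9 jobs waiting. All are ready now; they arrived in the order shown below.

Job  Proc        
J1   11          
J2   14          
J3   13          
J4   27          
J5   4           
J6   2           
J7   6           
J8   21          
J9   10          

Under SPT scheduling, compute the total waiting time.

262

SPT (increasing processing time): J6 J5 J7 J9 J1 J3 J2 J8 J4.
J6: waits 0, runs 0→2
J5: waits 2, runs 2→6
J7: waits 6, runs 6→12
J9: waits 12, runs 12→22
J1: waits 22, runs 22→33
J3: waits 33, runs 33→46
J2: waits 46, runs 46→60
J8: waits 60, runs 60→81
J4: waits 81, runs 81→108
Sum = 0+2+6+12+22+33+46+60+81 = 262.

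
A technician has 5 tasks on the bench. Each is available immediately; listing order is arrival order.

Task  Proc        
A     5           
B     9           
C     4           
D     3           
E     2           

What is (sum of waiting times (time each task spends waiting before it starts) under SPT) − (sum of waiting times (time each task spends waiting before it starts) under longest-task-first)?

-32

SPT (increasing processing time): E D C A B.
E: waits 0, runs 0→2
D: waits 2, runs 2→5
C: waits 5, runs 5→9
A: waits 9, runs 9→14
B: waits 14, runs 14→23
Sum = 0+2+5+9+14 = 30.
LPT (decreasing processing time): B A C D E.
B: waits 0, runs 0→9
A: waits 9, runs 9→14
C: waits 14, runs 14→18
D: waits 18, runs 18→21
E: waits 21, runs 21→23
Sum = 0+9+14+18+21 = 62.
Difference = 30 − 62 = -32.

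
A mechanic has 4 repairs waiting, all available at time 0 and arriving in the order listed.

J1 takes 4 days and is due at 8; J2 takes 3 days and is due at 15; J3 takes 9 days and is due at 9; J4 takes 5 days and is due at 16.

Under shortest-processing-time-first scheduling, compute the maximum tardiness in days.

12

SPT (increasing processing time): J2 J1 J4 J3.
J2: 0→3, due 15, tardiness 0
J1: 3→7, due 8, tardiness 0
J4: 7→12, due 16, tardiness 0
J3: 12→21, due 9, tardiness 12
Maximum = 12.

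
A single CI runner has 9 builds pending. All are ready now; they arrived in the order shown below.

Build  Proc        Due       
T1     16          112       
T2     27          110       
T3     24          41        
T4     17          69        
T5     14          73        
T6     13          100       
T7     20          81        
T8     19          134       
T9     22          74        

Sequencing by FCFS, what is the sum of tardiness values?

241

FIFO (arrival order): T1 T2 T3 T4 T5 T6 T7 T8 T9.
T1: 0→16, due 112, tardiness 0
T2: 16→43, due 110, tardiness 0
T3: 43→67, due 41, tardiness 26
T4: 67→84, due 69, tardiness 15
T5: 84→98, due 73, tardiness 25
T6: 98→111, due 100, tardiness 11
T7: 111→131, due 81, tardiness 50
T8: 131→150, due 134, tardiness 16
T9: 150→172, due 74, tardiness 98
Sum = 0+0+26+15+25+11+50+16+98 = 241.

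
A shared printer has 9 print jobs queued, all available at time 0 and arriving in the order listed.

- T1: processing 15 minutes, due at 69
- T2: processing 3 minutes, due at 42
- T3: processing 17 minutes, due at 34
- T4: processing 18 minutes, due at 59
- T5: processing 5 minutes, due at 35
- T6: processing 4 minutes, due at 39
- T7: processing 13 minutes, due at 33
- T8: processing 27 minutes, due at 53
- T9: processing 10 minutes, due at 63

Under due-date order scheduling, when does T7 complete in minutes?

EDD (increasing due date): T7 T3 T5 T6 T2 T8 T4 T9 T1.
T7: 0→13

13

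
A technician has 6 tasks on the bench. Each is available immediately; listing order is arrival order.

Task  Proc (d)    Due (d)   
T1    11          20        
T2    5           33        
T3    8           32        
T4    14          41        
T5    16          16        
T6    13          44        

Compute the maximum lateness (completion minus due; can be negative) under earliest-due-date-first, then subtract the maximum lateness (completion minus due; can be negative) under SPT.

EDD (increasing due date): T5 T1 T3 T2 T4 T6.
T5: 0→16, due 16, lateness 0
T1: 16→27, due 20, lateness 7
T3: 27→35, due 32, lateness 3
T2: 35→40, due 33, lateness 7
T4: 40→54, due 41, lateness 13
T6: 54→67, due 44, lateness 23
Maximum = 23.
SPT (increasing processing time): T2 T3 T1 T6 T4 T5.
T2: 0→5, due 33, lateness -28
T3: 5→13, due 32, lateness -19
T1: 13→24, due 20, lateness 4
T6: 24→37, due 44, lateness -7
T4: 37→51, due 41, lateness 10
T5: 51→67, due 16, lateness 51
Maximum = 51.
Difference = 23 − 51 = -28.

-28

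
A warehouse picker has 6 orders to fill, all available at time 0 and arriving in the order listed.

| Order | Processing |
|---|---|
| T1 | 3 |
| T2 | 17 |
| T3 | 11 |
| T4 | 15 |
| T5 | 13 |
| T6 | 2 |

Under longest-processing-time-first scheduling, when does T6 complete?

61

LPT (decreasing processing time): T2 T4 T5 T3 T1 T6.
T2: 0→17
T4: 17→32
T5: 32→45
T3: 45→56
T1: 56→59
T6: 59→61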